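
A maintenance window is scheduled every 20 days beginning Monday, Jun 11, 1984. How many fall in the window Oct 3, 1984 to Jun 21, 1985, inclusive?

13

Occurrences land 20·i days after Jun 11, 1984 for i = 0, 1, 2, …
Oct 3, 1984 is 114 days after the start; 114 ÷ 20 = 5 remainder 14; since the remainder is 14, round up to i = 6. First occurrence in the window: #7 on Oct 9, 1984 (6×20 = 120 days in).
Jun 21, 1985 is 375 days after the start; 375 ÷ 20 = 18 remainder 15. Last occurrence in the window: #19 on Jun 6, 1985.
Occurrences #7 through #19: 13 in total.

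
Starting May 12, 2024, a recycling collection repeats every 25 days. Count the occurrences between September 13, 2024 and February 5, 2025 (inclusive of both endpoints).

6

Occurrences land 25·i days after May 12, 2024 for i = 0, 1, 2, …
September 13, 2024 is 124 days after the start; 124 ÷ 25 = 4 remainder 24; since the remainder is 24, round up to i = 5. First occurrence in the window: #6 on September 14, 2024 (5×25 = 125 days in).
February 5, 2025 is 269 days after the start; 269 ÷ 25 = 10 remainder 19. Last occurrence in the window: #11 on January 17, 2025.
Occurrences #6 through #11: 6 in total.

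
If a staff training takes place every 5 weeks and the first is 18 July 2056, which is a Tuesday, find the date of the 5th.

5 December 2056

The 5th occurrence is 4 intervals after the first: 4 × 35 = 140 days after 18 July 2056.
July has 31 days — 13 days to the end of July leaves 127.
August has 31 days (96 left).
September has 30 days (66 left).
October has 31 days (35 left).
November has 30 days (5 left).
5 days into December → 5 December 2056.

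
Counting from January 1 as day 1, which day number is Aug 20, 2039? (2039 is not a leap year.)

232

Days in months before Aug: 31 + 28 + 31 + 30 + 31 + 30 + 31 = 212.
Plus 20 days into Aug → day 232.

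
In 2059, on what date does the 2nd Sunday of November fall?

9 November 2059

The first Sunday of November 2059 is November 2.
The 2nd Sunday is 1 weeks later: 2 + 7 = 9.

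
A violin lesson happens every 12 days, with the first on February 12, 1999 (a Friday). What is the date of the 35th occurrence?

The 35th occurrence is 34 intervals after the first: 34 × 12 = 408 days after February 12, 1999.
February has 28 days — 16 days to the end of February leaves 392.
March has 31 days (361 left).
April has 30 days (331 left).
May has 31 days (300 left).
June has 30 days (270 left).
July has 31 days (239 left).
August has 31 days (208 left).
September has 30 days (178 left).
October has 31 days (147 left).
November has 30 days (117 left).
December has 31 days (86 left).
January has 31 days (55 left).
February has 29 days (26 left).
26 days into March → March 26, 2000.

March 26, 2000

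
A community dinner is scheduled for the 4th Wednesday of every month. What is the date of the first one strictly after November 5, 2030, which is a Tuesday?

November 27, 2030

November 2030 starts on a Friday; its first Wednesday is the 6th, so the 4th Wednesday is the 27th — November 27, 2030.
November 27, 2030 is after November 5, 2030, so that is the next one.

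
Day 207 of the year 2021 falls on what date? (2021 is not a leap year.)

2021-07-26

January has 31 days (207 − 31 = 176 remain).
February has 28 days (176 − 28 = 148 remain).
March has 31 days (148 − 31 = 117 remain).
April has 30 days (117 − 30 = 87 remain).
May has 31 days (87 − 31 = 56 remain).
June has 30 days (56 − 30 = 26 remain).
26 into July → July 26.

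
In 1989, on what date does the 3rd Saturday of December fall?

December 16, 1989

The first Saturday of December 1989 is December 2.
The 3rd Saturday is 2 weeks later: 2 + 14 = 16.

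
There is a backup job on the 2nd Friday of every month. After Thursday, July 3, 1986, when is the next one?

July 1986 starts on a Tuesday; its first Friday is the 4th, so the 2nd Friday is the 11th — July 11, 1986.
July 11, 1986 is after July 3, 1986, so that is the next one.

July 11, 1986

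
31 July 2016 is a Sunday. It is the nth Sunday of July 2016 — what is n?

Day 31 falls in week ⌈31/7⌉ of the month.
Days 1–7 hold the 1st Sunday, 8–14 the 2nd, 15–21 the 3rd, 22–28 the 4th, 29–31 the 5th.
31 is in the range for the 5th.

5th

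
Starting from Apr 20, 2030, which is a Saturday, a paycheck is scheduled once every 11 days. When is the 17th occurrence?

Oct 13, 2030

The 17th occurrence is 16 intervals after the first: 16 × 11 = 176 days after Apr 20, 2030.
Apr has 30 days — 10 days to the end of Apr leaves 166.
May has 31 days (135 left).
Jun has 30 days (105 left).
Jul has 31 days (74 left).
Aug has 31 days (43 left).
Sep has 30 days (13 left).
13 days into Oct → Oct 13, 2030.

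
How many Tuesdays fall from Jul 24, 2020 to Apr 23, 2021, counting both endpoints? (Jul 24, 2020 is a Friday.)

Jul 24, 2020 is a Friday; the first Tuesday on or after it is Jul 28, 2020 (4 days later).
From Jul 28, 2020 to Apr 23, 2021: 3 + 31 + 30 + 31 + 30 + 31 + 31 + 28 + 31 + 23 = 269 days (rest of Jul, Aug, Sep, Oct, Nov, Dec, Jan, Feb, Mar, Apr).
269 ÷ 7 = 38 full weeks with remainder 3, so 38 more Tuesdays after the first → 39.

39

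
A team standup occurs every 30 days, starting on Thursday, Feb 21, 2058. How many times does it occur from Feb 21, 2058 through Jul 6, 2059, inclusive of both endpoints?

17

Occurrences land 30·i days after Feb 21, 2058 for i = 0, 1, 2, …
The window opens on the start date, so the first occurrence inside is #1 on Feb 21, 2058.
Jul 6, 2059 is 500 days after the start; 500 ÷ 30 = 16 remainder 20. Last occurrence in the window: #17 on Jun 16, 2059.
Occurrences #1 through #17: 17 in total.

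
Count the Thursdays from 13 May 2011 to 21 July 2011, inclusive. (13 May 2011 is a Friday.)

10

13 May 2011 is a Friday; the first Thursday on or after it is 19 May 2011 (6 days later).
From 19 May 2011 to 21 July 2011: 12 + 30 + 21 = 63 days (rest of May, June, July).
63 ÷ 7 = 9 full weeks with remainder 0, so 9 more Thursdays after the first → 10.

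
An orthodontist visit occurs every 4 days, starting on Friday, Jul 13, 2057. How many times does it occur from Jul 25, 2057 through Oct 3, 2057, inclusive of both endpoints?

Occurrences land 4·i days after Jul 13, 2057 for i = 0, 1, 2, …
Jul 25, 2057 is 12 days after the start; 12 ÷ 4 = 3 remainder 0. First occurrence in the window: #4 on Jul 25, 2057 (3×4 = 12 days in).
Oct 3, 2057 is 82 days after the start; 82 ÷ 4 = 20 remainder 2. Last occurrence in the window: #21 on Oct 1, 2057.
Occurrences #4 through #21: 18 in total.

18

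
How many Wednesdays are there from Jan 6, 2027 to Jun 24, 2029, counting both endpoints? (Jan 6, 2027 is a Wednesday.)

Jan 6, 2027 is a Wednesday; the first Wednesday on or after it is Jan 6, 2027.
From Jan 6, 2027 to Jun 24, 2029: 359 + 366 + 175 = 900 days (rest of 2027, 2028, to Jun 24, 2029 in 2029).
900 ÷ 7 = 128 full weeks with remainder 4, so 128 more Wednesdays after the first → 129.

129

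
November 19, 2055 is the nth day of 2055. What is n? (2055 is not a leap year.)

323

Days in months before November: 31 + 28 + 31 + 30 + 31 + 30 + 31 + 31 + 30 + 31 = 304.
Plus 19 days into November → day 323.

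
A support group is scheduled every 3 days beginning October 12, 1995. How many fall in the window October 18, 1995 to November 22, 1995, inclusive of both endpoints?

12

Occurrences land 3·i days after October 12, 1995 for i = 0, 1, 2, …
October 18, 1995 is 6 days after the start; 6 ÷ 3 = 2 remainder 0. First occurrence in the window: #3 on October 18, 1995 (2×3 = 6 days in).
November 22, 1995 is 41 days after the start; 41 ÷ 3 = 13 remainder 2. Last occurrence in the window: #14 on November 20, 1995.
Occurrences #3 through #14: 12 in total.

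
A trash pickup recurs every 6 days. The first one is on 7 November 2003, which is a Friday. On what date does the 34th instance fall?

23 May 2004

The 34th occurrence is 33 intervals after the first: 33 × 6 = 198 days after 7 November 2003.
November has 30 days — 23 days to the end of November leaves 175.
December has 31 days (144 left).
January has 31 days (113 left).
February has 29 days (84 left).
March has 31 days (53 left).
April has 30 days (23 left).
23 days into May → 23 May 2004.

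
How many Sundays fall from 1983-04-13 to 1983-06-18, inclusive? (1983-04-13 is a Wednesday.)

1983-04-13 is a Wednesday; the first Sunday on or after it is 1983-04-17 (4 days later).
From 1983-04-17 to 1983-06-18: 13 + 31 + 18 = 62 days (rest of April, May, June).
62 ÷ 7 = 8 full weeks with remainder 6, so 8 more Sundays after the first → 9.

9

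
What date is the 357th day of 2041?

January has 31 days (357 − 31 = 326 remain).
February has 28 days (326 − 28 = 298 remain).
March has 31 days (298 − 31 = 267 remain).
April has 30 days (267 − 30 = 237 remain).
May has 31 days (237 − 31 = 206 remain).
June has 30 days (206 − 30 = 176 remain).
July has 31 days (176 − 31 = 145 remain).
August has 31 days (145 − 31 = 114 remain).
September has 30 days (114 − 30 = 84 remain).
October has 31 days (84 − 31 = 53 remain).
November has 30 days (53 − 30 = 23 remain).
23 into December → December 23.

December 23, 2041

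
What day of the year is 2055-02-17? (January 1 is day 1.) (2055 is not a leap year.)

Days in months before February: 31 = 31.
Plus 17 days into February → day 48.

48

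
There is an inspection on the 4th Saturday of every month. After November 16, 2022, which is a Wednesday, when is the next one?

November 26, 2022

November 2022 starts on a Tuesday; its first Saturday is the 5th, so the 4th Saturday is the 26th — November 26, 2022.
November 26, 2022 is after November 16, 2022, so that is the next one.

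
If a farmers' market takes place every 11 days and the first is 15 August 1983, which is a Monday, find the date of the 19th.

The 19th occurrence is 18 intervals after the first: 18 × 11 = 198 days after 15 August 1983.
August has 31 days — 16 days to the end of August leaves 182.
September has 30 days (152 left).
October has 31 days (121 left).
November has 30 days (91 left).
December has 31 days (60 left).
January has 31 days (29 left).
29 days into February → 29 February 1984.

29 February 1984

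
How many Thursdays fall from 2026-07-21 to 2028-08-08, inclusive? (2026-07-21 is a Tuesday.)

107

2026-07-21 is a Tuesday; the first Thursday on or after it is 2026-07-23 (2 days later).
From 2026-07-23 to 2028-08-08: 161 + 365 + 221 = 747 days (rest of 2026, 2027, to 2028-08-08 in 2028).
747 ÷ 7 = 106 full weeks with remainder 5, so 106 more Thursdays after the first → 107.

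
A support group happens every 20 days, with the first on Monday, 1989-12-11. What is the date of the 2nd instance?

The 2nd occurrence is 1 interval after the first: 1 × 20 = 20 days after 1989-12-11.
20 days later is 1989-12-31.

1989-12-31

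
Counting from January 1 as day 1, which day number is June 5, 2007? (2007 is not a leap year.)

156

Days in months before June: 31 + 28 + 31 + 30 + 31 = 151.
Plus 5 days into June → day 156.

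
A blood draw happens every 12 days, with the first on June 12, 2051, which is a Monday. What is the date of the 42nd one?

The 42nd occurrence is 41 intervals after the first: 41 × 12 = 492 days after June 12, 2051.
June has 30 days — 18 days to the end of June leaves 474.
From end of June to end of 2051 is 184 days (290 left).
January has 31 days (259 left).
February has 29 days (230 left).
March has 31 days (199 left).
April has 30 days (169 left).
May has 31 days (138 left).
June has 30 days (108 left).
July has 31 days (77 left).
August has 31 days (46 left).
September has 30 days (16 left).
16 days into October → October 16, 2052.

October 16, 2052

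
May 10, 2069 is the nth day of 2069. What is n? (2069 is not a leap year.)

Days in months before May: 31 + 28 + 31 + 30 = 120.
Plus 10 days into May → day 130.

130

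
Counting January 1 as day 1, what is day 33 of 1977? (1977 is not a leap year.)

January has 31 days (33 − 31 = 2 remain).
2 into February → February 2.

2 February 1977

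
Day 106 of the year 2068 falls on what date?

January has 31 days (106 − 31 = 75 remain).
February has 29 days (75 − 29 = 46 remain).
March has 31 days (46 − 31 = 15 remain).
15 into April → April 15.

April 15, 2068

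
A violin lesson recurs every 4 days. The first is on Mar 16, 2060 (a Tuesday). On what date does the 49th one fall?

The 49th occurrence is 48 intervals after the first: 48 × 4 = 192 days after Mar 16, 2060.
Mar has 31 days — 15 days to the end of Mar leaves 177.
Apr has 30 days (147 left).
May has 31 days (116 left).
Jun has 30 days (86 left).
Jul has 31 days (55 left).
Aug has 31 days (24 left).
24 days into Sep → Sep 24, 2060.

Sep 24, 2060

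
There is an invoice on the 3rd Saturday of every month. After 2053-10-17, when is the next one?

2053-10-18

October 2053 starts on a Wednesday; its first Saturday is the 4th, so the 3rd Saturday is the 18th — 2053-10-18.
2053-10-18 is after 2053-10-17, so that is the next one.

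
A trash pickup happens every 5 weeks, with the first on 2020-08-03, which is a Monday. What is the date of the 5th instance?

2020-12-21

The 5th occurrence is 4 intervals after the first: 4 × 35 = 140 days after 2020-08-03.
August has 31 days — 28 days to the end of August leaves 112.
September has 30 days (82 left).
October has 31 days (51 left).
November has 30 days (21 left).
21 days into December → 2020-12-21.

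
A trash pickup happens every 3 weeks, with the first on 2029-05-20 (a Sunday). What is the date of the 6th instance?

The 6th occurrence is 5 intervals after the first: 5 × 21 = 105 days after 2029-05-20.
May has 31 days — 11 days to the end of May leaves 94.
June has 30 days (64 left).
July has 31 days (33 left).
August has 31 days (2 left).
2 days into September → 2029-09-02.

2029-09-02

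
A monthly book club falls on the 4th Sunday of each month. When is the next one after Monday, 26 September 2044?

September 2044 starts on a Thursday; its first Sunday is the 4th, so the 4th Sunday is the 25th — 25 September 2044.
That is not after 26 September 2044, so look at October 2044.
October 2044 starts on a Saturday; its first Sunday is the 2nd, so the 4th Sunday is the 23rd — 23 October 2044.

23 October 2044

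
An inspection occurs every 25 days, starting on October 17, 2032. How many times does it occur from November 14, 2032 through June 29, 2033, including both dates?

Occurrences land 25·i days after October 17, 2032 for i = 0, 1, 2, …
November 14, 2032 is 28 days after the start; 28 ÷ 25 = 1 remainder 3; since the remainder is 3, round up to i = 2. First occurrence in the window: #3 on December 6, 2032 (2×25 = 50 days in).
June 29, 2033 is 255 days after the start; 255 ÷ 25 = 10 remainder 5. Last occurrence in the window: #11 on June 24, 2033.
Occurrences #3 through #11: 9 in total.

9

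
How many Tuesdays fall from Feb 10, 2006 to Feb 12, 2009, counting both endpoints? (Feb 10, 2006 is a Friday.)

157

Feb 10, 2006 is a Friday; the first Tuesday on or after it is Feb 14, 2006 (4 days later).
From Feb 14, 2006 to Feb 12, 2009: 320 + 365 + 366 + 43 = 1094 days (rest of 2006, 2007, 2008, to Feb 12, 2009 in 2009).
1094 ÷ 7 = 156 full weeks with remainder 2, so 156 more Tuesdays after the first → 157.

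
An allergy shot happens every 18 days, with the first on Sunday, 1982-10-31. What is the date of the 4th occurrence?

The 4th occurrence is 3 intervals after the first: 3 × 18 = 54 days after 1982-10-31.
October has 31 days — 0 days to the end of October leaves 54.
November has 30 days (24 left).
24 days into December → 1982-12-24.

1982-12-24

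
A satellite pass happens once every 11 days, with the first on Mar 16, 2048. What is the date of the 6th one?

May 10, 2048

The 6th occurrence is 5 intervals after the first: 5 × 11 = 55 days after Mar 16, 2048.
Mar has 31 days — 15 days to the end of Mar leaves 40.
Apr has 30 days (10 left).
10 days into May → May 10, 2048.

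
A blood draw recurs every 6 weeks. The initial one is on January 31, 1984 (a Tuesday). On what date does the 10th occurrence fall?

February 12, 1985

The 10th occurrence is 9 intervals after the first: 9 × 42 = 378 days after January 31, 1984.
January has 31 days — 0 days to the end of January leaves 378.
February has 29 days (349 left).
March has 31 days (318 left).
April has 30 days (288 left).
May has 31 days (257 left).
June has 30 days (227 left).
July has 31 days (196 left).
August has 31 days (165 left).
September has 30 days (135 left).
October has 31 days (104 left).
November has 30 days (74 left).
December has 31 days (43 left).
January has 31 days (12 left).
12 days into February → February 12, 1985.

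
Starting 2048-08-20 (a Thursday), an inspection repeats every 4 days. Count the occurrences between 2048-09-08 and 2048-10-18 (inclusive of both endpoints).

Occurrences land 4·i days after 2048-08-20 for i = 0, 1, 2, …
2048-09-08 is 19 days after the start; 19 ÷ 4 = 4 remainder 3; since the remainder is 3, round up to i = 5. First occurrence in the window: #6 on 2048-09-09 (5×4 = 20 days in).
2048-10-18 is 59 days after the start; 59 ÷ 4 = 14 remainder 3. Last occurrence in the window: #15 on 2048-10-15.
Occurrences #6 through #15: 10 in total.

10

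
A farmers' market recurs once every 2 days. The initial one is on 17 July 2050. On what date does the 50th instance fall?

The 50th occurrence is 49 intervals after the first: 49 × 2 = 98 days after 17 July 2050.
July has 31 days — 14 days to the end of July leaves 84.
August has 31 days (53 left).
September has 30 days (23 left).
23 days into October → 23 October 2050.

23 October 2050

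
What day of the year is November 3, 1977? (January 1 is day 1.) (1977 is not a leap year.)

Days in months before November: 31 + 28 + 31 + 30 + 31 + 30 + 31 + 31 + 30 + 31 = 304.
Plus 3 days into November → day 307.

307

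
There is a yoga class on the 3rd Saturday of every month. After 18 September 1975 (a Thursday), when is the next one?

20 September 1975

September 1975 starts on a Monday; its first Saturday is the 6th, so the 3rd Saturday is the 20th — 20 September 1975.
20 September 1975 is after 18 September 1975, so that is the next one.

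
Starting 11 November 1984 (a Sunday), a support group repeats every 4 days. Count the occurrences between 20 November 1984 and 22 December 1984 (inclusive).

Occurrences land 4·i days after 11 November 1984 for i = 0, 1, 2, …
20 November 1984 is 9 days after the start; 9 ÷ 4 = 2 remainder 1; since the remainder is 1, round up to i = 3. First occurrence in the window: #4 on 23 November 1984 (3×4 = 12 days in).
22 December 1984 is 41 days after the start; 41 ÷ 4 = 10 remainder 1. Last occurrence in the window: #11 on 21 December 1984.
Occurrences #4 through #11: 8 in total.

8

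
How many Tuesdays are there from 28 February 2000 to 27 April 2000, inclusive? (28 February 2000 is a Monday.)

28 February 2000 is a Monday; the first Tuesday on or after it is 29 February 2000 (1 day later).
From 29 February 2000 to 27 April 2000: 0 + 31 + 27 = 58 days (rest of February, March, April).
58 ÷ 7 = 8 full weeks with remainder 2, so 8 more Tuesdays after the first → 9.

9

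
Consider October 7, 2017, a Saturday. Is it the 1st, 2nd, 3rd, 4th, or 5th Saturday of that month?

1st

Day 7 falls in week ⌈7/7⌉ of the month.
Days 1–7 hold the 1st Saturday, 8–14 the 2nd, 15–21 the 3rd, 22–28 the 4th, 29–31 the 5th.
7 is in the range for the 1st.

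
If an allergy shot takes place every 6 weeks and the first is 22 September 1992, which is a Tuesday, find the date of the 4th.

The 4th occurrence is 3 intervals after the first: 3 × 42 = 126 days after 22 September 1992.
September has 30 days — 8 days to the end of September leaves 118.
October has 31 days (87 left).
November has 30 days (57 left).
December has 31 days (26 left).
26 days into January → 26 January 1993.

26 January 1993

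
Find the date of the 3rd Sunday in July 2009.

July 19, 2009

July 2009 begins on a Wednesday, so the first Sunday is July 5 (4 days later).
The 3rd Sunday is 2 weeks later: 5 + 14 = 19.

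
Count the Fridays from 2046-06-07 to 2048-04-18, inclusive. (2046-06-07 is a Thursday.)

98

2046-06-07 is a Thursday; the first Friday on or after it is 2046-06-08 (1 day later).
From 2046-06-08 to 2048-04-18: 206 + 365 + 109 = 680 days (rest of 2046, 2047, to 2048-04-18 in 2048).
680 ÷ 7 = 97 full weeks with remainder 1, so 97 more Fridays after the first → 98.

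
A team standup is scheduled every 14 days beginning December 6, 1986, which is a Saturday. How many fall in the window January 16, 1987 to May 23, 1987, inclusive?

10

Occurrences land 14·i days after December 6, 1986 for i = 0, 1, 2, …
January 16, 1987 is 41 days after the start; 41 ÷ 14 = 2 remainder 13; since the remainder is 13, round up to i = 3. First occurrence in the window: #4 on January 17, 1987 (3×14 = 42 days in).
May 23, 1987 is 168 days after the start; 168 ÷ 14 = 12 remainder 0. Last occurrence in the window: #13 on May 23, 1987.
Occurrences #4 through #13: 10 in total.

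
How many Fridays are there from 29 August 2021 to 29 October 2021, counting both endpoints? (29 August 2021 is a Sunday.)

29 August 2021 is a Sunday; the first Friday on or after it is 3 September 2021 (5 days later).
From 3 September 2021 to 29 October 2021: 27 + 29 = 56 days (rest of September, October).
56 ÷ 7 = 8 full weeks with remainder 0, so 8 more Fridays after the first → 9.

9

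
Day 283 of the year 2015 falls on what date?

2015-10-10

January has 31 days (283 − 31 = 252 remain).
February has 28 days (252 − 28 = 224 remain).
March has 31 days (224 − 31 = 193 remain).
April has 30 days (193 − 30 = 163 remain).
May has 31 days (163 − 31 = 132 remain).
June has 30 days (132 − 30 = 102 remain).
July has 31 days (102 − 31 = 71 remain).
August has 31 days (71 − 31 = 40 remain).
September has 30 days (40 − 30 = 10 remain).
10 into October → October 10.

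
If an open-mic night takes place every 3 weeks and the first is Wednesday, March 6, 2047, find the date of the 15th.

The 15th occurrence is 14 intervals after the first: 14 × 21 = 294 days after March 6, 2047.
March has 31 days — 25 days to the end of March leaves 269.
April has 30 days (239 left).
May has 31 days (208 left).
June has 30 days (178 left).
July has 31 days (147 left).
August has 31 days (116 left).
September has 30 days (86 left).
October has 31 days (55 left).
November has 30 days (25 left).
25 days into December → December 25, 2047.

December 25, 2047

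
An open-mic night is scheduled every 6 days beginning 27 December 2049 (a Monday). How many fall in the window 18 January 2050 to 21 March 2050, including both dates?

Occurrences land 6·i days after 27 December 2049 for i = 0, 1, 2, …
18 January 2050 is 22 days after the start; 22 ÷ 6 = 3 remainder 4; since the remainder is 4, round up to i = 4. First occurrence in the window: #5 on 20 January 2050 (4×6 = 24 days in).
21 March 2050 is 84 days after the start; 84 ÷ 6 = 14 remainder 0. Last occurrence in the window: #15 on 21 March 2050.
Occurrences #5 through #15: 11 in total.

11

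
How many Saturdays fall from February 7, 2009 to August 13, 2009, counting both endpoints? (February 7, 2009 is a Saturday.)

27

February 7, 2009 is a Saturday; the first Saturday on or after it is February 7, 2009.
From February 7, 2009 to August 13, 2009: 21 + 31 + 30 + 31 + 30 + 31 + 13 = 187 days (rest of February, March, April, May, June, July, August).
187 ÷ 7 = 26 full weeks with remainder 5, so 26 more Saturdays after the first → 27.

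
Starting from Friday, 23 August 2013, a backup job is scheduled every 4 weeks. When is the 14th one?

The 14th occurrence is 13 intervals after the first: 13 × 28 = 364 days after 23 August 2013.
August has 31 days — 8 days to the end of August leaves 356.
September has 30 days (326 left).
October has 31 days (295 left).
November has 30 days (265 left).
December has 31 days (234 left).
January has 31 days (203 left).
February has 28 days (175 left).
March has 31 days (144 left).
April has 30 days (114 left).
May has 31 days (83 left).
June has 30 days (53 left).
July has 31 days (22 left).
22 days into August → 22 August 2014.

22 August 2014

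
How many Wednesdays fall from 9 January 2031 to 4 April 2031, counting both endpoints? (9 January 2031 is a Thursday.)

9 January 2031 is a Thursday; the first Wednesday on or after it is 15 January 2031 (6 days later).
From 15 January 2031 to 4 April 2031: 16 + 28 + 31 + 4 = 79 days (rest of January, February, March, April).
79 ÷ 7 = 11 full weeks with remainder 2, so 11 more Wednesdays after the first → 12.

12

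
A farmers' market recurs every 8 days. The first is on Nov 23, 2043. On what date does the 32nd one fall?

Jul 28, 2044

The 32nd occurrence is 31 intervals after the first: 31 × 8 = 248 days after Nov 23, 2043.
Nov has 30 days — 7 days to the end of Nov leaves 241.
Dec has 31 days (210 left).
Jan has 31 days (179 left).
Feb has 29 days (150 left).
Mar has 31 days (119 left).
Apr has 30 days (89 left).
May has 31 days (58 left).
Jun has 30 days (28 left).
28 days into Jul → Jul 28, 2044.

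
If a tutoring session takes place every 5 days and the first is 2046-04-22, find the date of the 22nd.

The 22nd occurrence is 21 intervals after the first: 21 × 5 = 105 days after 2046-04-22.
April has 30 days — 8 days to the end of April leaves 97.
May has 31 days (66 left).
June has 30 days (36 left).
July has 31 days (5 left).
5 days into August → 2046-08-05.

2046-08-05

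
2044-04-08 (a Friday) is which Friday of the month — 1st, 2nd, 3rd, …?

2nd

Day 8 falls in week ⌈8/7⌉ of the month.
Days 1–7 hold the 1st Friday, 8–14 the 2nd, 15–21 the 3rd, 22–28 the 4th, 29–31 the 5th.
8 is in the range for the 2nd.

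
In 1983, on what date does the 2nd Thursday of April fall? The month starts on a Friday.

April 1983 begins on a Friday, so the first Thursday is April 7 (6 days later).
The 2nd Thursday is 1 weeks later: 7 + 7 = 14.

April 14, 1983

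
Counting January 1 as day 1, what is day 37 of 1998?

Jan has 31 days (37 − 31 = 6 remain).
6 into Feb → Feb 6.

Feb 6, 1998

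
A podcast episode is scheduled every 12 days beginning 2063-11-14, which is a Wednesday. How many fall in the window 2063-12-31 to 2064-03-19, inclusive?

Occurrences land 12·i days after 2063-11-14 for i = 0, 1, 2, …
2063-12-31 is 47 days after the start; 47 ÷ 12 = 3 remainder 11; since the remainder is 11, round up to i = 4. First occurrence in the window: #5 on 2064-01-01 (4×12 = 48 days in).
2064-03-19 is 126 days after the start; 126 ÷ 12 = 10 remainder 6. Last occurrence in the window: #11 on 2064-03-13.
Occurrences #5 through #11: 7 in total.

7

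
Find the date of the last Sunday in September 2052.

The first Sunday of September 2052 is September 1.
September 2052 has 30 days. Adding weeks: 1, 8, 15, 22, 29 — the last one ≤ 30 is the 29th.

29 September 2052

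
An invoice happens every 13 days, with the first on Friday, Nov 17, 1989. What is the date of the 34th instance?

Jan 20, 1991

The 34th occurrence is 33 intervals after the first: 33 × 13 = 429 days after Nov 17, 1989.
Nov has 30 days — 13 days to the end of Nov leaves 416.
From end of Nov to end of 1989 is 31 days (385 left).
1990 has 365 days (20 left).
20 days into Jan → Jan 20, 1991.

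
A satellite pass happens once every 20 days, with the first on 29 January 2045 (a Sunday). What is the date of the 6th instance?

The 6th occurrence is 5 intervals after the first: 5 × 20 = 100 days after 29 January 2045.
January has 31 days — 2 days to the end of January leaves 98.
February has 28 days (70 left).
March has 31 days (39 left).
April has 30 days (9 left).
9 days into May → 9 May 2045.

9 May 2045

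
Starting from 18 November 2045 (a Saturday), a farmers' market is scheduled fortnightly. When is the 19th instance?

28 July 2046

The 19th occurrence is 18 intervals after the first: 18 × 14 = 252 days after 18 November 2045.
November has 30 days — 12 days to the end of November leaves 240.
December has 31 days (209 left).
January has 31 days (178 left).
February has 28 days (150 left).
March has 31 days (119 left).
April has 30 days (89 left).
May has 31 days (58 left).
June has 30 days (28 left).
28 days into July → 28 July 2046.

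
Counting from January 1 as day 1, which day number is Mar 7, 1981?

Days in months before Mar: 31 + 28 = 59.
Plus 7 days into Mar → day 66.

66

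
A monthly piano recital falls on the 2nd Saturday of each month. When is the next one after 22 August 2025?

August 2025 starts on a Friday; its first Saturday is the 2nd, so the 2nd Saturday is the 9th — 9 August 2025.
That is not after 22 August 2025, so look at September 2025.
September 2025 starts on a Monday; its first Saturday is the 6th, so the 2nd Saturday is the 13th — 13 September 2025.

13 September 2025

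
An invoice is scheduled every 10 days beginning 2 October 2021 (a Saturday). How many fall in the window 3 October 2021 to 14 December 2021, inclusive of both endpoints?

7

Occurrences land 10·i days after 2 October 2021 for i = 0, 1, 2, …
3 October 2021 is 1 day after the start; 1 ÷ 10 = 0 remainder 1; since the remainder is 1, round up to i = 1. First occurrence in the window: #2 on 12 October 2021 (1×10 = 10 days in).
14 December 2021 is 73 days after the start; 73 ÷ 10 = 7 remainder 3. Last occurrence in the window: #8 on 11 December 2021.
Occurrences #2 through #8: 7 in total.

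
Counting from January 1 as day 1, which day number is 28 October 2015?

Days in months before October: 31 + 28 + 31 + 30 + 31 + 30 + 31 + 31 + 30 = 273.
Plus 28 days into October → day 301.

301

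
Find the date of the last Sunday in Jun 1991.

Jun 30, 1991

Jun 1991 begins on a Saturday, so the first Sunday is Jun 2 (1 day later).
Jun 1991 has 30 days. Adding weeks: 2, 9, 16, 23, 30 — the last one ≤ 30 is the 30th.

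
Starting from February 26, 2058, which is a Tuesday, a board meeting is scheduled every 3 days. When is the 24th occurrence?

The 24th occurrence is 23 intervals after the first: 23 × 3 = 69 days after February 26, 2058.
February has 28 days — 2 days to the end of February leaves 67.
March has 31 days (36 left).
April has 30 days (6 left).
6 days into May → May 6, 2058.

May 6, 2058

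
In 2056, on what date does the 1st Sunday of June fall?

2056-06-04

The first Sunday of June 2056 is June 4.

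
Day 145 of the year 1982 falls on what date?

January has 31 days (145 − 31 = 114 remain).
February has 28 days (114 − 28 = 86 remain).
March has 31 days (86 − 31 = 55 remain).
April has 30 days (55 − 30 = 25 remain).
25 into May → May 25.

25 May 1982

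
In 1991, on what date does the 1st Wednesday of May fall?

May 1, 1991

May 1991 begins on a Wednesday, so the first Wednesday is May 1.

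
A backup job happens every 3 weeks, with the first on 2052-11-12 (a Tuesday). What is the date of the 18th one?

2053-11-04

The 18th occurrence is 17 intervals after the first: 17 × 21 = 357 days after 2052-11-12.
November has 30 days — 18 days to the end of November leaves 339.
December has 31 days (308 left).
January has 31 days (277 left).
February has 28 days (249 left).
March has 31 days (218 left).
April has 30 days (188 left).
May has 31 days (157 left).
June has 30 days (127 left).
July has 31 days (96 left).
August has 31 days (65 left).
September has 30 days (35 left).
October has 31 days (4 left).
4 days into November → 2053-11-04.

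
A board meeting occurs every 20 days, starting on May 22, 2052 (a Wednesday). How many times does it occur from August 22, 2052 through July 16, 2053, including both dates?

Occurrences land 20·i days after May 22, 2052 for i = 0, 1, 2, …
August 22, 2052 is 92 days after the start; 92 ÷ 20 = 4 remainder 12; since the remainder is 12, round up to i = 5. First occurrence in the window: #6 on August 30, 2052 (5×20 = 100 days in).
July 16, 2053 is 420 days after the start; 420 ÷ 20 = 21 remainder 0. Last occurrence in the window: #22 on July 16, 2053.
Occurrences #6 through #22: 17 in total.

17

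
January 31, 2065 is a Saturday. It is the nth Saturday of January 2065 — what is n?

Day 31 falls in week ⌈31/7⌉ of the month.
Days 1–7 hold the 1st Saturday, 8–14 the 2nd, 15–21 the 3rd, 22–28 the 4th, 29–31 the 5th.
31 is in the range for the 5th.

5th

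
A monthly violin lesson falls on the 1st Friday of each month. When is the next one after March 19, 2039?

March 2039 starts on a Tuesday, so its 1st Friday is March 4, 2039 (3 days in).
That is not after March 19, 2039, so look at April 2039.
April 2039 starts on a Friday, so its 1st Friday is April 1, 2039.

April 1, 2039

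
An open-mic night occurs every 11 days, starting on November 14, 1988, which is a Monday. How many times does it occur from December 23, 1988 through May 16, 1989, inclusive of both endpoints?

Occurrences land 11·i days after November 14, 1988 for i = 0, 1, 2, …
December 23, 1988 is 39 days after the start; 39 ÷ 11 = 3 remainder 6; since the remainder is 6, round up to i = 4. First occurrence in the window: #5 on December 28, 1988 (4×11 = 44 days in).
May 16, 1989 is 183 days after the start; 183 ÷ 11 = 16 remainder 7. Last occurrence in the window: #17 on May 9, 1989.
Occurrences #5 through #17: 13 in total.

13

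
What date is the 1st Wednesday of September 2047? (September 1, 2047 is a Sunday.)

4 September 2047

September 2047 begins on a Sunday, so the first Wednesday is September 4 (3 days later).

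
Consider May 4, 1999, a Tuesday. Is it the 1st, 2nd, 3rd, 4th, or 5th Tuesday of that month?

Day 4 falls in week ⌈4/7⌉ of the month.
Days 1–7 hold the 1st Tuesday, 8–14 the 2nd, 15–21 the 3rd, 22–28 the 4th, 29–31 the 5th.
4 is in the range for the 1st.

1st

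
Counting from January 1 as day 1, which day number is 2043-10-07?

280

Days in months before October: 31 + 28 + 31 + 30 + 31 + 30 + 31 + 31 + 30 = 273.
Plus 7 days into October → day 280.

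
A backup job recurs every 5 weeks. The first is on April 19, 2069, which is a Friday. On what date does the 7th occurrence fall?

November 15, 2069

The 7th occurrence is 6 intervals after the first: 6 × 35 = 210 days after April 19, 2069.
April has 30 days — 11 days to the end of April leaves 199.
May has 31 days (168 left).
June has 30 days (138 left).
July has 31 days (107 left).
August has 31 days (76 left).
September has 30 days (46 left).
October has 31 days (15 left).
15 days into November → November 15, 2069.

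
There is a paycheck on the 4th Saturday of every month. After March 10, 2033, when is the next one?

March 2033 starts on a Tuesday; its first Saturday is the 5th, so the 4th Saturday is the 26th — March 26, 2033.
March 26, 2033 is after March 10, 2033, so that is the next one.

March 26, 2033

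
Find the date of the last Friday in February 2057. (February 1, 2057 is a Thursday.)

February 2057 begins on a Thursday, so the first Friday is February 2 (1 day later).
February 2057 has 28 days. Adding weeks: 2, 9, 16, 23 — the last one ≤ 28 is the 23rd.

February 23, 2057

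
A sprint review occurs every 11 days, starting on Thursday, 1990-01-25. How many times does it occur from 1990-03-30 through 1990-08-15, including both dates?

Occurrences land 11·i days after 1990-01-25 for i = 0, 1, 2, …
1990-03-30 is 64 days after the start; 64 ÷ 11 = 5 remainder 9; since the remainder is 9, round up to i = 6. First occurrence in the window: #7 on 1990-04-01 (6×11 = 66 days in).
1990-08-15 is 202 days after the start; 202 ÷ 11 = 18 remainder 4. Last occurrence in the window: #19 on 1990-08-11.
Occurrences #7 through #19: 13 in total.

13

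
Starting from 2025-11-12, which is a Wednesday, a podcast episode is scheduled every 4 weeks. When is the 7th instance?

2026-04-29

The 7th occurrence is 6 intervals after the first: 6 × 28 = 168 days after 2025-11-12.
November has 30 days — 18 days to the end of November leaves 150.
December has 31 days (119 left).
January has 31 days (88 left).
February has 28 days (60 left).
March has 31 days (29 left).
29 days into April → 2026-04-29.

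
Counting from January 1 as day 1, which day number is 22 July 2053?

Days in months before July: 31 + 28 + 31 + 30 + 31 + 30 = 181.
Plus 22 days into July → day 203.

203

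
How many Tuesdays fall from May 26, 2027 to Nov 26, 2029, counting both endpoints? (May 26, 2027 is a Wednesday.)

May 26, 2027 is a Wednesday; the first Tuesday on or after it is Jun 1, 2027 (6 days later).
From Jun 1, 2027 to Nov 26, 2029: 213 + 366 + 330 = 909 days (rest of 2027, 2028, to Nov 26, 2029 in 2029).
909 ÷ 7 = 129 full weeks with remainder 6, so 129 more Tuesdays after the first → 130.

130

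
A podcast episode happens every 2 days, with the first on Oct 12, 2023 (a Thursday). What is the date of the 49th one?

Jan 16, 2024

The 49th occurrence is 48 intervals after the first: 48 × 2 = 96 days after Oct 12, 2023.
Oct has 31 days — 19 days to the end of Oct leaves 77.
Nov has 30 days (47 left).
Dec has 31 days (16 left).
16 days into Jan → Jan 16, 2024.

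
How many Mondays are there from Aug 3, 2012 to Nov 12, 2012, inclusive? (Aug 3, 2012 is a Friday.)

Aug 3, 2012 is a Friday; the first Monday on or after it is Aug 6, 2012 (3 days later).
From Aug 6, 2012 to Nov 12, 2012: 25 + 30 + 31 + 12 = 98 days (rest of Aug, Sep, Oct, Nov).
98 ÷ 7 = 14 full weeks with remainder 0, so 14 more Mondays after the first → 15.

15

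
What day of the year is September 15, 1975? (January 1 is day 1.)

258

Days in months before September: 31 + 28 + 31 + 30 + 31 + 30 + 31 + 31 = 243.
Plus 15 days into September → day 258.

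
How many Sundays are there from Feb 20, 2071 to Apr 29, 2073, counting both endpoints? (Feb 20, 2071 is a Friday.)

114

Feb 20, 2071 is a Friday; the first Sunday on or after it is Feb 22, 2071 (2 days later).
From Feb 22, 2071 to Apr 29, 2073: 312 + 366 + 119 = 797 days (rest of 2071, 2072, to Apr 29, 2073 in 2073).
797 ÷ 7 = 113 full weeks with remainder 6, so 113 more Sundays after the first → 114.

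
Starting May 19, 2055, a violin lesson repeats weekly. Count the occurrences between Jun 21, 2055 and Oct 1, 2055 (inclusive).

Occurrences land 7·i days after May 19, 2055 for i = 0, 1, 2, …
Jun 21, 2055 is 33 days after the start; 33 ÷ 7 = 4 remainder 5; since the remainder is 5, round up to i = 5. First occurrence in the window: #6 on Jun 23, 2055 (5×7 = 35 days in).
Oct 1, 2055 is 135 days after the start; 135 ÷ 7 = 19 remainder 2. Last occurrence in the window: #20 on Sep 29, 2055.
Occurrences #6 through #20: 15 in total.

15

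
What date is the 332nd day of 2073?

November 28, 2073

January has 31 days (332 − 31 = 301 remain).
February has 28 days (301 − 28 = 273 remain).
March has 31 days (273 − 31 = 242 remain).
April has 30 days (242 − 30 = 212 remain).
May has 31 days (212 − 31 = 181 remain).
June has 30 days (181 − 30 = 151 remain).
July has 31 days (151 − 31 = 120 remain).
August has 31 days (120 − 31 = 89 remain).
September has 30 days (89 − 30 = 59 remain).
October has 31 days (59 − 31 = 28 remain).
28 into November → November 28.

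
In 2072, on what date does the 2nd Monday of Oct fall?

Oct 2072 begins on a Saturday, so the first Monday is Oct 3 (2 days later).
The 2nd Monday is 1 weeks later: 3 + 7 = 10.

Oct 10, 2072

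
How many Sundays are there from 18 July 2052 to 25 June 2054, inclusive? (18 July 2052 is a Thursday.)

18 July 2052 is a Thursday; the first Sunday on or after it is 21 July 2052 (3 days later).
From 21 July 2052 to 25 June 2054: 163 + 365 + 176 = 704 days (rest of 2052, 2053, to 25 June 2054 in 2054).
704 ÷ 7 = 100 full weeks with remainder 4, so 100 more Sundays after the first → 101.

101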